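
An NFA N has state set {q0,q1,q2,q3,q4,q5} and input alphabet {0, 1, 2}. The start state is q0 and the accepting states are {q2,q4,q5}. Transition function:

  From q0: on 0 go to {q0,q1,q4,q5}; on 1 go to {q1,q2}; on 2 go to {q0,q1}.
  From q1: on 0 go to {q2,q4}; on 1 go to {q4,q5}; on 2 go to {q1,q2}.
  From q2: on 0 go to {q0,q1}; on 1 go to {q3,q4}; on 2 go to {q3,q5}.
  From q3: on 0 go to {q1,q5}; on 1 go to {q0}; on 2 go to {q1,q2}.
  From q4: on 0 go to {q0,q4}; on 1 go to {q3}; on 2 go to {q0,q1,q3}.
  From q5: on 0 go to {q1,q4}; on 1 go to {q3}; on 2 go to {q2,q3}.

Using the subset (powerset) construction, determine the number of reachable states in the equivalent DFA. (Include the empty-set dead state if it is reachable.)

Start state of the DFA: {q0}.
{q0} --0--> {q0,q1,q4,q5}  [new]
{q0} --1--> {q1,q2}  [new]
{q0} --2--> {q0,q1}  [new]
{q0,q1,q4,q5} --0--> {q0,q1,q2,q4,q5}  [new]
{q0,q1,q4,q5} --1--> {q1,q2,q3,q4,q5}  [new]
{q0,q1,q4,q5} --2--> {q0,q1,q2,q3}  [new]
{q1,q2} --0--> {q0,q1,q2,q4}  [new]
{q1,q2} --1--> {q3,q4,q5}  [new]
{q1,q2} --2--> {q1,q2,q3,q5}  [new]
{q0,q1} --0--> {q0,q1,q2,q4,q5}  [seen]
{q0,q1} --1--> {q1,q2,q4,q5}  [new]
{q0,q1} --2--> {q0,q1,q2}  [new]
{q0,q1,q2,q4,q5} --0--> {q0,q1,q2,q4,q5}  [seen]
{q0,q1,q2,q4,q5} --1--> {q1,q2,q3,q4,q5}  [seen]
{q0,q1,q2,q4,q5} --2--> {q0,q1,q2,q3,q5}  [new]
{q1,q2,q3,q4,q5} --0--> {q0,q1,q2,q4,q5}  [seen]
{q1,q2,q3,q4,q5} --1--> {q0,q3,q4,q5}  [new]
{q1,q2,q3,q4,q5} --2--> {q0,q1,q2,q3,q5}  [seen]
{q0,q1,q2,q3} --0--> {q0,q1,q2,q4,q5}  [seen]
{q0,q1,q2,q3} --1--> {q0,q1,q2,q3,q4,q5}  [new]
{q0,q1,q2,q3} --2--> {q0,q1,q2,q3,q5}  [seen]
{q0,q1,q2,q4} --0--> {q0,q1,q2,q4,q5}  [seen]
{q0,q1,q2,q4} --1--> {q1,q2,q3,q4,q5}  [seen]
{q0,q1,q2,q4} --2--> {q0,q1,q2,q3,q5}  [seen]
{q3,q4,q5} --0--> {q0,q1,q4,q5}  [seen]
{q3,q4,q5} --1--> {q0,q3}  [new]
{q3,q4,q5} --2--> {q0,q1,q2,q3}  [seen]
{q1,q2,q3,q5} --0--> {q0,q1,q2,q4,q5}  [seen]
{q1,q2,q3,q5} --1--> {q0,q3,q4,q5}  [seen]
{q1,q2,q3,q5} --2--> {q1,q2,q3,q5}  [seen]
{q1,q2,q4,q5} --0--> {q0,q1,q2,q4}  [seen]
{q1,q2,q4,q5} --1--> {q3,q4,q5}  [seen]
{q1,q2,q4,q5} --2--> {q0,q1,q2,q3,q5}  [seen]
{q0,q1,q2} --0--> {q0,q1,q2,q4,q5}  [seen]
{q0,q1,q2} --1--> {q1,q2,q3,q4,q5}  [seen]
{q0,q1,q2} --2--> {q0,q1,q2,q3,q5}  [seen]
{q0,q1,q2,q3,q5} --0--> {q0,q1,q2,q4,q5}  [seen]
{q0,q1,q2,q3,q5} --1--> {q0,q1,q2,q3,q4,q5}  [seen]
{q0,q1,q2,q3,q5} --2--> {q0,q1,q2,q3,q5}  [seen]
{q0,q3,q4,q5} --0--> {q0,q1,q4,q5}  [seen]
{q0,q3,q4,q5} --1--> {q0,q1,q2,q3}  [seen]
{q0,q3,q4,q5} --2--> {q0,q1,q2,q3}  [seen]
{q0,q1,q2,q3,q4,q5} --0--> {q0,q1,q2,q4,q5}  [seen]
{q0,q1,q2,q3,q4,q5} --1--> {q0,q1,q2,q3,q4,q5}  [seen]
{q0,q1,q2,q3,q4,q5} --2--> {q0,q1,q2,q3,q5}  [seen]
{q0,q3} --0--> {q0,q1,q4,q5}  [seen]
{q0,q3} --1--> {q0,q1,q2}  [seen]
{q0,q3} --2--> {q0,q1,q2}  [seen]
Reachable DFA states: {q0}, {q0,q1,q4,q5}, {q1,q2}, {q0,q1}, {q0,q1,q2,q4,q5}, {q1,q2,q3,q4,q5}, {q0,q1,q2,q3}, {q0,q1,q2,q4}, {q3,q4,q5}, {q1,q2,q3,q5}, {q1,q2,q4,q5}, {q0,q1,q2}, {q0,q1,q2,q3,q5}, {q0,q3,q4,q5}, {q0,q1,q2,q3,q4,q5}, {q0,q3}.

16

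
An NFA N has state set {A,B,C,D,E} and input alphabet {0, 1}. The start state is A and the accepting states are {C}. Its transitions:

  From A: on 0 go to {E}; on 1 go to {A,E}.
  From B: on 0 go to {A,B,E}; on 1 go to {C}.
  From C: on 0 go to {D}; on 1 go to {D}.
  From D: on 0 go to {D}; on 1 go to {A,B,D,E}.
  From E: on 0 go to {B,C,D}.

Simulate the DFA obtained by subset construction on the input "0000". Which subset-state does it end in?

Start: {A}.
δ(A,0) = {E}.
Union: {E}.
After 0: {E}.
δ(E,0) = {B,C,D}.
Union: {B,C,D}.
After 0: {B,C,D}.
δ(B,0) = {A,B,E}; δ(C,0) = {D}; δ(D,0) = {D}.
Union: {A,B,D,E}.
After 0: {A,B,D,E}.
δ(A,0) = {E}; δ(B,0) = {A,B,E}; δ(D,0) = {D}; δ(E,0) = {B,C,D}.
Union: {A,B,C,D,E}.
After 0: {A,B,C,D,E}.

{A,B,C,D,E}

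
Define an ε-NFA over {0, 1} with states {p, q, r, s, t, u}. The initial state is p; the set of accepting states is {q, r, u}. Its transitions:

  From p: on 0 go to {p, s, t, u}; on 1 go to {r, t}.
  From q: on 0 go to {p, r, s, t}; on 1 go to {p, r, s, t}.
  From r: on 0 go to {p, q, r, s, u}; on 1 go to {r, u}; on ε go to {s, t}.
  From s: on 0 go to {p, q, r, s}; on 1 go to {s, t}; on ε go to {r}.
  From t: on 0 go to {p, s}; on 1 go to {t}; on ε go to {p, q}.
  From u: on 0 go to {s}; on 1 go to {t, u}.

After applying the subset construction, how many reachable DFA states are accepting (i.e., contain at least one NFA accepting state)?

2

Start state of the DFA: {p} (ε-closure of the NFA start).
{p} --0--> {p, q, r, s, t, u}  [new]
{p} --1--> {p, q, r, s, t}  [new]
{p, q, r, s, t, u} --0--> {p, q, r, s, t, u}  [seen]
{p, q, r, s, t, u} --1--> {p, q, r, s, t, u}  [seen]
{p, q, r, s, t} --0--> {p, q, r, s, t, u}  [seen]
{p, q, r, s, t} --1--> {p, q, r, s, t, u}  [seen]
Reachable DFA states: {p}, {p, q, r, s, t, u}, {p, q, r, s, t}.
Accepting DFA states (contain an NFA accepting state): {p, q, r, s, t, u}, {p, q, r, s, t}.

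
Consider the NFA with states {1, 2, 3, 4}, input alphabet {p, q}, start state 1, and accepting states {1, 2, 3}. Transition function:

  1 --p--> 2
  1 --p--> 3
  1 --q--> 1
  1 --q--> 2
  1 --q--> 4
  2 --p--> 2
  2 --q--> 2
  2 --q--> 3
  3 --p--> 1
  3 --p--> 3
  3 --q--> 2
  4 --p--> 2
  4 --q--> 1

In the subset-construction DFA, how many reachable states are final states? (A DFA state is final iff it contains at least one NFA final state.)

Start state of the DFA: {1}.
{1} --p--> {2, 3}  [new]
{1} --q--> {1, 2, 4}  [new]
{2, 3} --p--> {1, 2, 3}  [new]
{2, 3} --q--> {2, 3}  [seen]
{1, 2, 4} --p--> {2, 3}  [seen]
{1, 2, 4} --q--> {1, 2, 3, 4}  [new]
{1, 2, 3} --p--> {1, 2, 3}  [seen]
{1, 2, 3} --q--> {1, 2, 3, 4}  [seen]
{1, 2, 3, 4} --p--> {1, 2, 3}  [seen]
{1, 2, 3, 4} --q--> {1, 2, 3, 4}  [seen]
Reachable DFA states: {1}, {2, 3}, {1, 2, 4}, {1, 2, 3}, {1, 2, 3, 4}.
Accepting DFA states (contain an NFA accepting state): {1}, {2, 3}, {1, 2, 4}, {1, 2, 3}, {1, 2, 3, 4}.

5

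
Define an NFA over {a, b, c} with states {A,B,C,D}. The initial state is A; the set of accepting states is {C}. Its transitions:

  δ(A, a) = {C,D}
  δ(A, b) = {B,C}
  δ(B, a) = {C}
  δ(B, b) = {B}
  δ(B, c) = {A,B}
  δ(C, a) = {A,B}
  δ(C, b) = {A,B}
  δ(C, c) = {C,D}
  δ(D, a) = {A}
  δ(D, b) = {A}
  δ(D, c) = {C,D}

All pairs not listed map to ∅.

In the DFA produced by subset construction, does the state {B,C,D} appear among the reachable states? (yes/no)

no

Start state of the DFA: {A}.
{A} --a--> {C,D}  [new]
{A} --b--> {B,C}  [new]
{A} --c--> ∅  [new]
{C,D} --a--> {A,B}  [new]
{C,D} --b--> {A,B}  [seen]
{C,D} --c--> {C,D}  [seen]
{B,C} --a--> {A,B,C}  [new]
{B,C} --b--> {A,B}  [seen]
{B,C} --c--> {A,B,C,D}  [new]
∅ --a--> ∅  [seen]
∅ --b--> ∅  [seen]
∅ --c--> ∅  [seen]
{A,B} --a--> {C,D}  [seen]
{A,B} --b--> {B,C}  [seen]
{A,B} --c--> {A,B}  [seen]
{A,B,C} --a--> {A,B,C,D}  [seen]
{A,B,C} --b--> {A,B,C}  [seen]
{A,B,C} --c--> {A,B,C,D}  [seen]
{A,B,C,D} --a--> {A,B,C,D}  [seen]
{A,B,C,D} --b--> {A,B,C}  [seen]
{A,B,C,D} --c--> {A,B,C,D}  [seen]
Reachable DFA states: {A}, {C,D}, {B,C}, ∅, {A,B}, {A,B,C}, {A,B,C,D}.
{B,C,D} is not among them.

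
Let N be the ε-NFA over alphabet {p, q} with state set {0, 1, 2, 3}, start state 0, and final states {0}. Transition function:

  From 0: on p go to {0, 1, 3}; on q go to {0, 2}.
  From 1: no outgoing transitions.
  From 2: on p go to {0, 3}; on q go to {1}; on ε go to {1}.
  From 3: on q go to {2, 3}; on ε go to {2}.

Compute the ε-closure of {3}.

Begin with {3}.
3 →ε {2}; add 2.
2 →ε {1}; add 1.
ε-closure = {1, 2, 3}.

{1, 2, 3}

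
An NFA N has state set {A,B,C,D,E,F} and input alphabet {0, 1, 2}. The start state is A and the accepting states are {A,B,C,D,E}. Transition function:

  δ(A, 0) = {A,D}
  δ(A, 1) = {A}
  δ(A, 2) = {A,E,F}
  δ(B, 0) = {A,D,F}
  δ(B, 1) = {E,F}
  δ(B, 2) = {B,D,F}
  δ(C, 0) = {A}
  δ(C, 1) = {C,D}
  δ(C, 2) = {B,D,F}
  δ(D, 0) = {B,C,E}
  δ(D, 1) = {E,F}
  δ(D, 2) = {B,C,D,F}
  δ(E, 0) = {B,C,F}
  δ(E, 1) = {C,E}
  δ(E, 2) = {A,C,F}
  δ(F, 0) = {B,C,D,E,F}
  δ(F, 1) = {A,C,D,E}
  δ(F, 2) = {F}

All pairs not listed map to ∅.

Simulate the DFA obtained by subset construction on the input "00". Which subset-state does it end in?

{A,B,C,D,E}

Start: {A}.
δ(A,0) = {A,D}.
Union: {A,D}.
After 0: {A,D}.
δ(A,0) = {A,D}; δ(D,0) = {B,C,E}.
Union: {A,B,C,D,E}.
After 0: {A,B,C,D,E}.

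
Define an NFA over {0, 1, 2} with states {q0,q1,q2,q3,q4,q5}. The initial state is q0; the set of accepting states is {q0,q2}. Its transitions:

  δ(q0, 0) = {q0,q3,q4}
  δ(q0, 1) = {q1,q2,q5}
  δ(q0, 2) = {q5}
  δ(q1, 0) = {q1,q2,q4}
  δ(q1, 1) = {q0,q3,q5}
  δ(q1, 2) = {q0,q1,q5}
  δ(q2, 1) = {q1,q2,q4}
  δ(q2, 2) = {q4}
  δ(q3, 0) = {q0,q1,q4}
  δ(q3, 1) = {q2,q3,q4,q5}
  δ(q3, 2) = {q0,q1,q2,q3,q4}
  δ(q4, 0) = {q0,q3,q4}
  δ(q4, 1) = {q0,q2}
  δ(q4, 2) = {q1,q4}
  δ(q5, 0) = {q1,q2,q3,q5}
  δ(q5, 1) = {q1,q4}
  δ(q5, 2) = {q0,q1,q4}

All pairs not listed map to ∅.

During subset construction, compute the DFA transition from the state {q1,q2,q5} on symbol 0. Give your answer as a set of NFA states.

{q1,q2,q3,q4,q5}

δ(q1,0) = {q1,q2,q4}; δ(q2,0) = ∅; δ(q5,0) = {q1,q2,q3,q5}.
Union: {q1,q2,q3,q4,q5}.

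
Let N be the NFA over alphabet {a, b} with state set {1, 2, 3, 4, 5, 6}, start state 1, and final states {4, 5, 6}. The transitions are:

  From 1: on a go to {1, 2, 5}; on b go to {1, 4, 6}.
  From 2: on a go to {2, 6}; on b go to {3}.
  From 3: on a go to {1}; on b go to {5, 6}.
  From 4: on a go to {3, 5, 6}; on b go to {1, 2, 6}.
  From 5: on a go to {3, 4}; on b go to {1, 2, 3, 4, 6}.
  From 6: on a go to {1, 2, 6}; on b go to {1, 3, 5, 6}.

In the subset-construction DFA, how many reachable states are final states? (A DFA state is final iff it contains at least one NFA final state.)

5

Start state of the DFA: {1}.
{1} --a--> {1, 2, 5}  [new]
{1} --b--> {1, 4, 6}  [new]
{1, 2, 5} --a--> {1, 2, 3, 4, 5, 6}  [new]
{1, 2, 5} --b--> {1, 2, 3, 4, 6}  [new]
{1, 4, 6} --a--> {1, 2, 3, 5, 6}  [new]
{1, 4, 6} --b--> {1, 2, 3, 4, 5, 6}  [seen]
{1, 2, 3, 4, 5, 6} --a--> {1, 2, 3, 4, 5, 6}  [seen]
{1, 2, 3, 4, 5, 6} --b--> {1, 2, 3, 4, 5, 6}  [seen]
{1, 2, 3, 4, 6} --a--> {1, 2, 3, 5, 6}  [seen]
{1, 2, 3, 4, 6} --b--> {1, 2, 3, 4, 5, 6}  [seen]
{1, 2, 3, 5, 6} --a--> {1, 2, 3, 4, 5, 6}  [seen]
{1, 2, 3, 5, 6} --b--> {1, 2, 3, 4, 5, 6}  [seen]
Reachable DFA states: {1}, {1, 2, 5}, {1, 4, 6}, {1, 2, 3, 4, 5, 6}, {1, 2, 3, 4, 6}, {1, 2, 3, 5, 6}.
Accepting DFA states (contain an NFA accepting state): {1, 2, 5}, {1, 4, 6}, {1, 2, 3, 4, 5, 6}, {1, 2, 3, 4, 6}, {1, 2, 3, 5, 6}.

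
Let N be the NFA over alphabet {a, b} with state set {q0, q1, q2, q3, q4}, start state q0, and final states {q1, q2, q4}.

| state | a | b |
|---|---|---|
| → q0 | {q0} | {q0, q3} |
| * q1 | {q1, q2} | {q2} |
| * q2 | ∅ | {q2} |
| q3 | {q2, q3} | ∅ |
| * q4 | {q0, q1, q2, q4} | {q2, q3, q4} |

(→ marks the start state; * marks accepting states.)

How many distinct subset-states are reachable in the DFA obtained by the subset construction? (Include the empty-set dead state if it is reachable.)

Start state of the DFA: {q0}.
{q0} --a--> {q0}  [seen]
{q0} --b--> {q0, q3}  [new]
{q0, q3} --a--> {q0, q2, q3}  [new]
{q0, q3} --b--> {q0, q3}  [seen]
{q0, q2, q3} --a--> {q0, q2, q3}  [seen]
{q0, q2, q3} --b--> {q0, q2, q3}  [seen]
Reachable DFA states: {q0}, {q0, q3}, {q0, q2, q3}.

3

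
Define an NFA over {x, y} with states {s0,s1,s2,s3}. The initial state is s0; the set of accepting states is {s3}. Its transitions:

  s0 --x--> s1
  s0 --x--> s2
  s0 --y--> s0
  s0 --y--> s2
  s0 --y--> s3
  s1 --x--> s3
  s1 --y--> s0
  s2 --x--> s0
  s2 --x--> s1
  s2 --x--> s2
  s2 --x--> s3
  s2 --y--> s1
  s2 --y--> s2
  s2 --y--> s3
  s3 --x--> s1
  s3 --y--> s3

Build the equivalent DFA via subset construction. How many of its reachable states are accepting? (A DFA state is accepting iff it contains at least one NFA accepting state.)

2

Start state of the DFA: {s0}.
{s0} --x--> {s1,s2}  [new]
{s0} --y--> {s0,s2,s3}  [new]
{s1,s2} --x--> {s0,s1,s2,s3}  [new]
{s1,s2} --y--> {s0,s1,s2,s3}  [seen]
{s0,s2,s3} --x--> {s0,s1,s2,s3}  [seen]
{s0,s2,s3} --y--> {s0,s1,s2,s3}  [seen]
{s0,s1,s2,s3} --x--> {s0,s1,s2,s3}  [seen]
{s0,s1,s2,s3} --y--> {s0,s1,s2,s3}  [seen]
Reachable DFA states: {s0}, {s1,s2}, {s0,s2,s3}, {s0,s1,s2,s3}.
Accepting DFA states (contain an NFA accepting state): {s0,s2,s3}, {s0,s1,s2,s3}.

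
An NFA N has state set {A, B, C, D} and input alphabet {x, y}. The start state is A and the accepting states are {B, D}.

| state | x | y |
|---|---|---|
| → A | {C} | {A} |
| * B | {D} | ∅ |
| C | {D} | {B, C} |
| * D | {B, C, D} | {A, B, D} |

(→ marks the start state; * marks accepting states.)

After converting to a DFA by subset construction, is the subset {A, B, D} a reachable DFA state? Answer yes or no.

Start state of the DFA: {A}.
{A} --x--> {C}  [new]
{A} --y--> {A}  [seen]
{C} --x--> {D}  [new]
{C} --y--> {B, C}  [new]
{D} --x--> {B, C, D}  [new]
{D} --y--> {A, B, D}  [new]
{B, C} --x--> {D}  [seen]
{B, C} --y--> {B, C}  [seen]
{B, C, D} --x--> {B, C, D}  [seen]
{B, C, D} --y--> {A, B, C, D}  [new]
{A, B, D} --x--> {B, C, D}  [seen]
{A, B, D} --y--> {A, B, D}  [seen]
{A, B, C, D} --x--> {B, C, D}  [seen]
{A, B, C, D} --y--> {A, B, C, D}  [seen]
Reachable DFA states: {A}, {C}, {D}, {B, C}, {B, C, D}, {A, B, D}, {A, B, C, D}.
{A, B, D} is among them.

yes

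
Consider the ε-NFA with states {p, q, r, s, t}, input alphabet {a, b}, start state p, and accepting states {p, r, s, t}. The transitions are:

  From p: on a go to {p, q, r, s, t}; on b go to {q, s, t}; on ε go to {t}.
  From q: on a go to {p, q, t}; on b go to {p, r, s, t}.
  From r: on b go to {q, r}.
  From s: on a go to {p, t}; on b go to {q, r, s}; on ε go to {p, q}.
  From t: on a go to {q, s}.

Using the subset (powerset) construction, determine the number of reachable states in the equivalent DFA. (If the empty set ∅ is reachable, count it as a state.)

3

Start state of the DFA: {p, t} (ε-closure of the NFA start).
{p, t} --a--> {p, q, r, s, t}  [new]
{p, t} --b--> {p, q, s, t}  [new]
{p, q, r, s, t} --a--> {p, q, r, s, t}  [seen]
{p, q, r, s, t} --b--> {p, q, r, s, t}  [seen]
{p, q, s, t} --a--> {p, q, r, s, t}  [seen]
{p, q, s, t} --b--> {p, q, r, s, t}  [seen]
Reachable DFA states: {p, t}, {p, q, r, s, t}, {p, q, s, t}.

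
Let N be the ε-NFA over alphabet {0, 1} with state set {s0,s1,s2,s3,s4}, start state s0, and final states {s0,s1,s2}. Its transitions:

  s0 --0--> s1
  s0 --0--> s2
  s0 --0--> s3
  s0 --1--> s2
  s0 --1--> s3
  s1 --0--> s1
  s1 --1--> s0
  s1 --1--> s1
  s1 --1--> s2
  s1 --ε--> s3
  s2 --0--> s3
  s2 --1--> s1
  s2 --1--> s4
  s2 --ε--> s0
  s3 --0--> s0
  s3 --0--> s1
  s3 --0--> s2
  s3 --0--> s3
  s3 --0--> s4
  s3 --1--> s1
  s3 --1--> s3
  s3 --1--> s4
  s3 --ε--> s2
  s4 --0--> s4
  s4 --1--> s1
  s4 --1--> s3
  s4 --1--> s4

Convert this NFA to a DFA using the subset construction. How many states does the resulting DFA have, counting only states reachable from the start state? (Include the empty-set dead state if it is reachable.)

Start state of the DFA: {s0} (ε-closure of the NFA start).
{s0} --0--> {s0,s1,s2,s3}  [new]
{s0} --1--> {s0,s2,s3}  [new]
{s0,s1,s2,s3} --0--> {s0,s1,s2,s3,s4}  [new]
{s0,s1,s2,s3} --1--> {s0,s1,s2,s3,s4}  [seen]
{s0,s2,s3} --0--> {s0,s1,s2,s3,s4}  [seen]
{s0,s2,s3} --1--> {s0,s1,s2,s3,s4}  [seen]
{s0,s1,s2,s3,s4} --0--> {s0,s1,s2,s3,s4}  [seen]
{s0,s1,s2,s3,s4} --1--> {s0,s1,s2,s3,s4}  [seen]
Reachable DFA states: {s0}, {s0,s1,s2,s3}, {s0,s2,s3}, {s0,s1,s2,s3,s4}.

4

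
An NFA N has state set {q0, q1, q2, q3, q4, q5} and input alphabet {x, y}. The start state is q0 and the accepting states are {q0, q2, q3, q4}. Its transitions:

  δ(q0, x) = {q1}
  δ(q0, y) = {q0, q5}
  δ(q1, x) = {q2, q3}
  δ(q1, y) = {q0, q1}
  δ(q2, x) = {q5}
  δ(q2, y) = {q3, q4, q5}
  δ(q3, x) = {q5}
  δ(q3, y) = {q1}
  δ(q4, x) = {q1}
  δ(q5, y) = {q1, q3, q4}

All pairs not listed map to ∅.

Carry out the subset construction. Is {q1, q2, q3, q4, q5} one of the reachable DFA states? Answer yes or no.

Start state of the DFA: {q0}.
{q0} --x--> {q1}  [new]
{q0} --y--> {q0, q5}  [new]
{q1} --x--> {q2, q3}  [new]
{q1} --y--> {q0, q1}  [new]
{q0, q5} --x--> {q1}  [seen]
{q0, q5} --y--> {q0, q1, q3, q4, q5}  [new]
{q2, q3} --x--> {q5}  [new]
{q2, q3} --y--> {q1, q3, q4, q5}  [new]
{q0, q1} --x--> {q1, q2, q3}  [new]
{q0, q1} --y--> {q0, q1, q5}  [new]
{q0, q1, q3, q4, q5} --x--> {q1, q2, q3, q5}  [new]
{q0, q1, q3, q4, q5} --y--> {q0, q1, q3, q4, q5}  [seen]
{q5} --x--> ∅  [new]
{q5} --y--> {q1, q3, q4}  [new]
{q1, q3, q4, q5} --x--> {q1, q2, q3, q5}  [seen]
{q1, q3, q4, q5} --y--> {q0, q1, q3, q4}  [new]
{q1, q2, q3} --x--> {q2, q3, q5}  [new]
{q1, q2, q3} --y--> {q0, q1, q3, q4, q5}  [seen]
{q0, q1, q5} --x--> {q1, q2, q3}  [seen]
{q0, q1, q5} --y--> {q0, q1, q3, q4, q5}  [seen]
{q1, q2, q3, q5} --x--> {q2, q3, q5}  [seen]
{q1, q2, q3, q5} --y--> {q0, q1, q3, q4, q5}  [seen]
∅ --x--> ∅  [seen]
∅ --y--> ∅  [seen]
{q1, q3, q4} --x--> {q1, q2, q3, q5}  [seen]
{q1, q3, q4} --y--> {q0, q1}  [seen]
{q0, q1, q3, q4} --x--> {q1, q2, q3, q5}  [seen]
{q0, q1, q3, q4} --y--> {q0, q1, q5}  [seen]
{q2, q3, q5} --x--> {q5}  [seen]
{q2, q3, q5} --y--> {q1, q3, q4, q5}  [seen]
Reachable DFA states: {q0}, {q1}, {q0, q5}, {q2, q3}, {q0, q1}, {q0, q1, q3, q4, q5}, {q5}, {q1, q3, q4, q5}, {q1, q2, q3}, {q0, q1, q5}, {q1, q2, q3, q5}, ∅, {q1, q3, q4}, {q0, q1, q3, q4}, {q2, q3, q5}.
{q1, q2, q3, q4, q5} is not among them.

no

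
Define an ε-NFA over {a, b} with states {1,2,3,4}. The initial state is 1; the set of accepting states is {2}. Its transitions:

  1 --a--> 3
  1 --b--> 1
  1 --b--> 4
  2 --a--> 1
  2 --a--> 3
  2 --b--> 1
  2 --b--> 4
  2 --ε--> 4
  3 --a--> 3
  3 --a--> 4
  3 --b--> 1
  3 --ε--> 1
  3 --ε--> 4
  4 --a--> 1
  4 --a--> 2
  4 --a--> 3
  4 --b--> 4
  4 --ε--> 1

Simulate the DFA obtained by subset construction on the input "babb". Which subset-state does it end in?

Start: {1}.
δ(1,b) = {1,4}.
Union: {1,4}.
After b: {1,4}.
δ(1,a) = {3}; δ(4,a) = {1,2,3}.
Union: {1,2,3}.
ε-closure gives {1,2,3,4}.
After a: {1,2,3,4}.
δ(1,b) = {1,4}; δ(2,b) = {1,4}; δ(3,b) = {1}; δ(4,b) = {4}.
Union: {1,4}.
After b: {1,4}.
δ(1,b) = {1,4}; δ(4,b) = {4}.
Union: {1,4}.
After b: {1,4}.

{1,4}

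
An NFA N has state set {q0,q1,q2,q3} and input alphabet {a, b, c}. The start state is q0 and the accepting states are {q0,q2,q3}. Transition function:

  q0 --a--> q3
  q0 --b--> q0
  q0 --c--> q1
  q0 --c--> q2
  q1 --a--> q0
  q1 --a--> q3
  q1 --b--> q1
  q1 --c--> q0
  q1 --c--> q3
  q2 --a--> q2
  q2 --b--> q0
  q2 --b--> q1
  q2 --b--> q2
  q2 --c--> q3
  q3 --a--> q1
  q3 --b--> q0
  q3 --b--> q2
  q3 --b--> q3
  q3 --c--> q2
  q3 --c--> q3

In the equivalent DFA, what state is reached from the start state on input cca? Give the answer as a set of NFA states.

{q1,q3}

Start: {q0}.
δ(q0,c) = {q1,q2}.
Union: {q1,q2}.
After c: {q1,q2}.
δ(q1,c) = {q0,q3}; δ(q2,c) = {q3}.
Union: {q0,q3}.
After c: {q0,q3}.
δ(q0,a) = {q3}; δ(q3,a) = {q1}.
Union: {q1,q3}.
After a: {q1,q3}.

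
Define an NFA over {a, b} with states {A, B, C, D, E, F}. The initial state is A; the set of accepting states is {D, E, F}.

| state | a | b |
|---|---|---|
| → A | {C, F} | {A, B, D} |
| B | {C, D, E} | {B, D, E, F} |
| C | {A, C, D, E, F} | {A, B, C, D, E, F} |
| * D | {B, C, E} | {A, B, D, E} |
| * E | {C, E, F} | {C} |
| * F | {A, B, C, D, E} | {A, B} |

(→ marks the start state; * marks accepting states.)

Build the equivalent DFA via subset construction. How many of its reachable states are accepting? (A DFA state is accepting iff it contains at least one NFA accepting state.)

5

Start state of the DFA: {A}.
{A} --a--> {C, F}  [new]
{A} --b--> {A, B, D}  [new]
{C, F} --a--> {A, B, C, D, E, F}  [new]
{C, F} --b--> {A, B, C, D, E, F}  [seen]
{A, B, D} --a--> {B, C, D, E, F}  [new]
{A, B, D} --b--> {A, B, D, E, F}  [new]
{A, B, C, D, E, F} --a--> {A, B, C, D, E, F}  [seen]
{A, B, C, D, E, F} --b--> {A, B, C, D, E, F}  [seen]
{B, C, D, E, F} --a--> {A, B, C, D, E, F}  [seen]
{B, C, D, E, F} --b--> {A, B, C, D, E, F}  [seen]
{A, B, D, E, F} --a--> {A, B, C, D, E, F}  [seen]
{A, B, D, E, F} --b--> {A, B, C, D, E, F}  [seen]
Reachable DFA states: {A}, {C, F}, {A, B, D}, {A, B, C, D, E, F}, {B, C, D, E, F}, {A, B, D, E, F}.
Accepting DFA states (contain an NFA accepting state): {C, F}, {A, B, D}, {A, B, C, D, E, F}, {B, C, D, E, F}, {A, B, D, E, F}.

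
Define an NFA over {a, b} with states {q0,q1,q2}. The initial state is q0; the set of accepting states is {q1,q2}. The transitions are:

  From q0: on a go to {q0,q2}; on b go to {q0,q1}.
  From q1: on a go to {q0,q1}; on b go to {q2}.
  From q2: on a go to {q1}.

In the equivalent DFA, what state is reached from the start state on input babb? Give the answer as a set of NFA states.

{q0,q1,q2}

Start: {q0}.
δ(q0,b) = {q0,q1}.
Union: {q0,q1}.
After b: {q0,q1}.
δ(q0,a) = {q0,q2}; δ(q1,a) = {q0,q1}.
Union: {q0,q1,q2}.
After a: {q0,q1,q2}.
δ(q0,b) = {q0,q1}; δ(q1,b) = {q2}; δ(q2,b) = ∅.
Union: {q0,q1,q2}.
After b: {q0,q1,q2}.
δ(q0,b) = {q0,q1}; δ(q1,b) = {q2}; δ(q2,b) = ∅.
Union: {q0,q1,q2}.
After b: {q0,q1,q2}.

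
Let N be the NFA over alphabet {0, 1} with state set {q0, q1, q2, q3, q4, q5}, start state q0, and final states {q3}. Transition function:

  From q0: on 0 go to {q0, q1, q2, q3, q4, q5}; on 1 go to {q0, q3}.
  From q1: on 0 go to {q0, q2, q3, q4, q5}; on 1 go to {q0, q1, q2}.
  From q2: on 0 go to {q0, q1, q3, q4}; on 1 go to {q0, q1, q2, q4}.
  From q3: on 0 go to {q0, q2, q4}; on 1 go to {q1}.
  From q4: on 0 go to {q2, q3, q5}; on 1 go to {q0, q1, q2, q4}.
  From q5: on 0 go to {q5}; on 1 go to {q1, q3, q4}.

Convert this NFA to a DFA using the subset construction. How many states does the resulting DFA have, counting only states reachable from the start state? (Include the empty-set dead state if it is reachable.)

Start state of the DFA: {q0}.
{q0} --0--> {q0, q1, q2, q3, q4, q5}  [new]
{q0} --1--> {q0, q3}  [new]
{q0, q1, q2, q3, q4, q5} --0--> {q0, q1, q2, q3, q4, q5}  [seen]
{q0, q1, q2, q3, q4, q5} --1--> {q0, q1, q2, q3, q4}  [new]
{q0, q3} --0--> {q0, q1, q2, q3, q4, q5}  [seen]
{q0, q3} --1--> {q0, q1, q3}  [new]
{q0, q1, q2, q3, q4} --0--> {q0, q1, q2, q3, q4, q5}  [seen]
{q0, q1, q2, q3, q4} --1--> {q0, q1, q2, q3, q4}  [seen]
{q0, q1, q3} --0--> {q0, q1, q2, q3, q4, q5}  [seen]
{q0, q1, q3} --1--> {q0, q1, q2, q3}  [new]
{q0, q1, q2, q3} --0--> {q0, q1, q2, q3, q4, q5}  [seen]
{q0, q1, q2, q3} --1--> {q0, q1, q2, q3, q4}  [seen]
Reachable DFA states: {q0}, {q0, q1, q2, q3, q4, q5}, {q0, q3}, {q0, q1, q2, q3, q4}, {q0, q1, q3}, {q0, q1, q2, q3}.

6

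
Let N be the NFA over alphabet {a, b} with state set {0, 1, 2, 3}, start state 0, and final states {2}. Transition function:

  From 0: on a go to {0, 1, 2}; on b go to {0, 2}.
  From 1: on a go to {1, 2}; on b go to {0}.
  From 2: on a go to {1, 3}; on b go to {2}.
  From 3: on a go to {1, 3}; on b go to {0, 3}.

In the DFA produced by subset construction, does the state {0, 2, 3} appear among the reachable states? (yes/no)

Start state of the DFA: {0}.
{0} --a--> {0, 1, 2}  [new]
{0} --b--> {0, 2}  [new]
{0, 1, 2} --a--> {0, 1, 2, 3}  [new]
{0, 1, 2} --b--> {0, 2}  [seen]
{0, 2} --a--> {0, 1, 2, 3}  [seen]
{0, 2} --b--> {0, 2}  [seen]
{0, 1, 2, 3} --a--> {0, 1, 2, 3}  [seen]
{0, 1, 2, 3} --b--> {0, 2, 3}  [new]
{0, 2, 3} --a--> {0, 1, 2, 3}  [seen]
{0, 2, 3} --b--> {0, 2, 3}  [seen]
Reachable DFA states: {0}, {0, 1, 2}, {0, 2}, {0, 1, 2, 3}, {0, 2, 3}.
{0, 2, 3} is among them.

yes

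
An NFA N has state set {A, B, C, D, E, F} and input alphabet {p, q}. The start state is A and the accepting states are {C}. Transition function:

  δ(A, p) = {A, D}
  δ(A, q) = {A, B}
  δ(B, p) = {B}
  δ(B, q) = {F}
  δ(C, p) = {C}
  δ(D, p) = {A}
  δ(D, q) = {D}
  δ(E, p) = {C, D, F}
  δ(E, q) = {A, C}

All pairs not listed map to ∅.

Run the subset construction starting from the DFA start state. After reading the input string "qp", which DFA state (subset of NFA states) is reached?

{A, B, D}

Start: {A}.
δ(A,q) = {A, B}.
Union: {A, B}.
After q: {A, B}.
δ(A,p) = {A, D}; δ(B,p) = {B}.
Union: {A, B, D}.
After p: {A, B, D}.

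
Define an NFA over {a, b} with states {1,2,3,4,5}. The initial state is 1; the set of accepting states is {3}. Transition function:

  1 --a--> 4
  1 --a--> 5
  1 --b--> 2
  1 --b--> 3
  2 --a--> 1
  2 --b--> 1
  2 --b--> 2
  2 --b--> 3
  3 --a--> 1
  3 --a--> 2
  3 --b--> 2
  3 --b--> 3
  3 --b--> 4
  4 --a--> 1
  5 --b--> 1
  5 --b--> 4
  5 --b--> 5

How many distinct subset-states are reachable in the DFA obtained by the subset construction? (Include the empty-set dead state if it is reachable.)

9

Start state of the DFA: {1}.
{1} --a--> {4,5}  [new]
{1} --b--> {2,3}  [new]
{4,5} --a--> {1}  [seen]
{4,5} --b--> {1,4,5}  [new]
{2,3} --a--> {1,2}  [new]
{2,3} --b--> {1,2,3,4}  [new]
{1,4,5} --a--> {1,4,5}  [seen]
{1,4,5} --b--> {1,2,3,4,5}  [new]
{1,2} --a--> {1,4,5}  [seen]
{1,2} --b--> {1,2,3}  [new]
{1,2,3,4} --a--> {1,2,4,5}  [new]
{1,2,3,4} --b--> {1,2,3,4}  [seen]
{1,2,3,4,5} --a--> {1,2,4,5}  [seen]
{1,2,3,4,5} --b--> {1,2,3,4,5}  [seen]
{1,2,3} --a--> {1,2,4,5}  [seen]
{1,2,3} --b--> {1,2,3,4}  [seen]
{1,2,4,5} --a--> {1,4,5}  [seen]
{1,2,4,5} --b--> {1,2,3,4,5}  [seen]
Reachable DFA states: {1}, {4,5}, {2,3}, {1,4,5}, {1,2}, {1,2,3,4}, {1,2,3,4,5}, {1,2,3}, {1,2,4,5}.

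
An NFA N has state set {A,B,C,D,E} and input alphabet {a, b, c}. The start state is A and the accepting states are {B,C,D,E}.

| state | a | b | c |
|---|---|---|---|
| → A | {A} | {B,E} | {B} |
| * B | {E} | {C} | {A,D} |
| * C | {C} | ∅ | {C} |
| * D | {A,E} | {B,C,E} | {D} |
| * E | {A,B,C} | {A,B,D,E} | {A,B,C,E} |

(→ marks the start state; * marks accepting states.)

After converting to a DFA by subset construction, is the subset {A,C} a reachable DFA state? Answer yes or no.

Start state of the DFA: {A}.
{A} --a--> {A}  [seen]
{A} --b--> {B,E}  [new]
{A} --c--> {B}  [new]
{B,E} --a--> {A,B,C,E}  [new]
{B,E} --b--> {A,B,C,D,E}  [new]
{B,E} --c--> {A,B,C,D,E}  [seen]
{B} --a--> {E}  [new]
{B} --b--> {C}  [new]
{B} --c--> {A,D}  [new]
{A,B,C,E} --a--> {A,B,C,E}  [seen]
{A,B,C,E} --b--> {A,B,C,D,E}  [seen]
{A,B,C,E} --c--> {A,B,C,D,E}  [seen]
{A,B,C,D,E} --a--> {A,B,C,E}  [seen]
{A,B,C,D,E} --b--> {A,B,C,D,E}  [seen]
{A,B,C,D,E} --c--> {A,B,C,D,E}  [seen]
{E} --a--> {A,B,C}  [new]
{E} --b--> {A,B,D,E}  [new]
{E} --c--> {A,B,C,E}  [seen]
{C} --a--> {C}  [seen]
{C} --b--> ∅  [new]
{C} --c--> {C}  [seen]
{A,D} --a--> {A,E}  [new]
{A,D} --b--> {B,C,E}  [new]
{A,D} --c--> {B,D}  [new]
{A,B,C} --a--> {A,C,E}  [new]
{A,B,C} --b--> {B,C,E}  [seen]
{A,B,C} --c--> {A,B,C,D}  [new]
{A,B,D,E} --a--> {A,B,C,E}  [seen]
{A,B,D,E} --b--> {A,B,C,D,E}  [seen]
{A,B,D,E} --c--> {A,B,C,D,E}  [seen]
∅ --a--> ∅  [seen]
∅ --b--> ∅  [seen]
∅ --c--> ∅  [seen]
{A,E} --a--> {A,B,C}  [seen]
{A,E} --b--> {A,B,D,E}  [seen]
{A,E} --c--> {A,B,C,E}  [seen]
{B,C,E} --a--> {A,B,C,E}  [seen]
{B,C,E} --b--> {A,B,C,D,E}  [seen]
{B,C,E} --c--> {A,B,C,D,E}  [seen]
{B,D} --a--> {A,E}  [seen]
{B,D} --b--> {B,C,E}  [seen]
{B,D} --c--> {A,D}  [seen]
{A,C,E} --a--> {A,B,C}  [seen]
{A,C,E} --b--> {A,B,D,E}  [seen]
{A,C,E} --c--> {A,B,C,E}  [seen]
{A,B,C,D} --a--> {A,C,E}  [seen]
{A,B,C,D} --b--> {B,C,E}  [seen]
{A,B,C,D} --c--> {A,B,C,D}  [seen]
Reachable DFA states: {A}, {B,E}, {B}, {A,B,C,E}, {A,B,C,D,E}, {E}, {C}, {A,D}, {A,B,C}, {A,B,D,E}, ∅, {A,E}, {B,C,E}, {B,D}, {A,C,E}, {A,B,C,D}.
{A,C} is not among them.

no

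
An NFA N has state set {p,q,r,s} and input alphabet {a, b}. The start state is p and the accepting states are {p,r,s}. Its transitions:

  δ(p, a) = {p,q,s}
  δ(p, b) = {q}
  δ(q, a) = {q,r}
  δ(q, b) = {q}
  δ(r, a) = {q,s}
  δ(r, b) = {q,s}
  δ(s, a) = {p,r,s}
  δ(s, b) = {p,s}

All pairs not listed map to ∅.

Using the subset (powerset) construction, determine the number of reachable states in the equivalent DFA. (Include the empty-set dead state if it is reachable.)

Start state of the DFA: {p}.
{p} --a--> {p,q,s}  [new]
{p} --b--> {q}  [new]
{p,q,s} --a--> {p,q,r,s}  [new]
{p,q,s} --b--> {p,q,s}  [seen]
{q} --a--> {q,r}  [new]
{q} --b--> {q}  [seen]
{p,q,r,s} --a--> {p,q,r,s}  [seen]
{p,q,r,s} --b--> {p,q,s}  [seen]
{q,r} --a--> {q,r,s}  [new]
{q,r} --b--> {q,s}  [new]
{q,r,s} --a--> {p,q,r,s}  [seen]
{q,r,s} --b--> {p,q,s}  [seen]
{q,s} --a--> {p,q,r,s}  [seen]
{q,s} --b--> {p,q,s}  [seen]
Reachable DFA states: {p}, {p,q,s}, {q}, {p,q,r,s}, {q,r}, {q,r,s}, {q,s}.

7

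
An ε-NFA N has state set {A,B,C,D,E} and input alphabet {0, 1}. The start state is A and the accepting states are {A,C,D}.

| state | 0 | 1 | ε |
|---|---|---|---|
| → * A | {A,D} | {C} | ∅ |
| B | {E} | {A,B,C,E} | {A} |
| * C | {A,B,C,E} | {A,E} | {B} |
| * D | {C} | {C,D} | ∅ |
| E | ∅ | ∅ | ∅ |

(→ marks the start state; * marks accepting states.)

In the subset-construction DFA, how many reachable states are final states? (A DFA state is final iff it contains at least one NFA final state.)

6

Start state of the DFA: {A} (ε-closure of the NFA start).
{A} --0--> {A,D}  [new]
{A} --1--> {A,B,C}  [new]
{A,D} --0--> {A,B,C,D}  [new]
{A,D} --1--> {A,B,C,D}  [seen]
{A,B,C} --0--> {A,B,C,D,E}  [new]
{A,B,C} --1--> {A,B,C,E}  [new]
{A,B,C,D} --0--> {A,B,C,D,E}  [seen]
{A,B,C,D} --1--> {A,B,C,D,E}  [seen]
{A,B,C,D,E} --0--> {A,B,C,D,E}  [seen]
{A,B,C,D,E} --1--> {A,B,C,D,E}  [seen]
{A,B,C,E} --0--> {A,B,C,D,E}  [seen]
{A,B,C,E} --1--> {A,B,C,E}  [seen]
Reachable DFA states: {A}, {A,D}, {A,B,C}, {A,B,C,D}, {A,B,C,D,E}, {A,B,C,E}.
Accepting DFA states (contain an NFA accepting state): {A}, {A,D}, {A,B,C}, {A,B,C,D}, {A,B,C,D,E}, {A,B,C,E}.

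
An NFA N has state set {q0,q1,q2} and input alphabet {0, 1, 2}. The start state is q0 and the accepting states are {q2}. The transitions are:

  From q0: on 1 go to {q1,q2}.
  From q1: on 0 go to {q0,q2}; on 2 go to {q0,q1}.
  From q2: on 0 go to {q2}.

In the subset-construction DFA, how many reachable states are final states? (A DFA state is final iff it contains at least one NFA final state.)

3

Start state of the DFA: {q0}.
{q0} --0--> ∅  [new]
{q0} --1--> {q1,q2}  [new]
{q0} --2--> ∅  [seen]
∅ --0--> ∅  [seen]
∅ --1--> ∅  [seen]
∅ --2--> ∅  [seen]
{q1,q2} --0--> {q0,q2}  [new]
{q1,q2} --1--> ∅  [seen]
{q1,q2} --2--> {q0,q1}  [new]
{q0,q2} --0--> {q2}  [new]
{q0,q2} --1--> {q1,q2}  [seen]
{q0,q2} --2--> ∅  [seen]
{q0,q1} --0--> {q0,q2}  [seen]
{q0,q1} --1--> {q1,q2}  [seen]
{q0,q1} --2--> {q0,q1}  [seen]
{q2} --0--> {q2}  [seen]
{q2} --1--> ∅  [seen]
{q2} --2--> ∅  [seen]
Reachable DFA states: {q0}, ∅, {q1,q2}, {q0,q2}, {q0,q1}, {q2}.
Accepting DFA states (contain an NFA accepting state): {q1,q2}, {q0,q2}, {q2}.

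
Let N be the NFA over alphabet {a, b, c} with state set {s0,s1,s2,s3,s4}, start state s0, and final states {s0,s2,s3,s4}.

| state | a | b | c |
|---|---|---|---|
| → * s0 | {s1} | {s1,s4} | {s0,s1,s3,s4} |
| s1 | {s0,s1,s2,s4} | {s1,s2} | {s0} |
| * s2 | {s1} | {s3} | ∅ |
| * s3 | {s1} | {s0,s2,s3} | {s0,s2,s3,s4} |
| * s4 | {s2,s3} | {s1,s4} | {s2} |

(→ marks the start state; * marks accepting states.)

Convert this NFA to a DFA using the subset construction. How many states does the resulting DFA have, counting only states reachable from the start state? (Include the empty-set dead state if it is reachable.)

Start state of the DFA: {s0}.
{s0} --a--> {s1}  [new]
{s0} --b--> {s1,s4}  [new]
{s0} --c--> {s0,s1,s3,s4}  [new]
{s1} --a--> {s0,s1,s2,s4}  [new]
{s1} --b--> {s1,s2}  [new]
{s1} --c--> {s0}  [seen]
{s1,s4} --a--> {s0,s1,s2,s3,s4}  [new]
{s1,s4} --b--> {s1,s2,s4}  [new]
{s1,s4} --c--> {s0,s2}  [new]
{s0,s1,s3,s4} --a--> {s0,s1,s2,s3,s4}  [seen]
{s0,s1,s3,s4} --b--> {s0,s1,s2,s3,s4}  [seen]
{s0,s1,s3,s4} --c--> {s0,s1,s2,s3,s4}  [seen]
{s0,s1,s2,s4} --a--> {s0,s1,s2,s3,s4}  [seen]
{s0,s1,s2,s4} --b--> {s1,s2,s3,s4}  [new]
{s0,s1,s2,s4} --c--> {s0,s1,s2,s3,s4}  [seen]
{s1,s2} --a--> {s0,s1,s2,s4}  [seen]
{s1,s2} --b--> {s1,s2,s3}  [new]
{s1,s2} --c--> {s0}  [seen]
{s0,s1,s2,s3,s4} --a--> {s0,s1,s2,s3,s4}  [seen]
{s0,s1,s2,s3,s4} --b--> {s0,s1,s2,s3,s4}  [seen]
{s0,s1,s2,s3,s4} --c--> {s0,s1,s2,s3,s4}  [seen]
{s1,s2,s4} --a--> {s0,s1,s2,s3,s4}  [seen]
{s1,s2,s4} --b--> {s1,s2,s3,s4}  [seen]
{s1,s2,s4} --c--> {s0,s2}  [seen]
{s0,s2} --a--> {s1}  [seen]
{s0,s2} --b--> {s1,s3,s4}  [new]
{s0,s2} --c--> {s0,s1,s3,s4}  [seen]
{s1,s2,s3,s4} --a--> {s0,s1,s2,s3,s4}  [seen]
{s1,s2,s3,s4} --b--> {s0,s1,s2,s3,s4}  [seen]
{s1,s2,s3,s4} --c--> {s0,s2,s3,s4}  [new]
{s1,s2,s3} --a--> {s0,s1,s2,s4}  [seen]
{s1,s2,s3} --b--> {s0,s1,s2,s3}  [new]
{s1,s2,s3} --c--> {s0,s2,s3,s4}  [seen]
{s1,s3,s4} --a--> {s0,s1,s2,s3,s4}  [seen]
{s1,s3,s4} --b--> {s0,s1,s2,s3,s4}  [seen]
{s1,s3,s4} --c--> {s0,s2,s3,s4}  [seen]
{s0,s2,s3,s4} --a--> {s1,s2,s3}  [seen]
{s0,s2,s3,s4} --b--> {s0,s1,s2,s3,s4}  [seen]
{s0,s2,s3,s4} --c--> {s0,s1,s2,s3,s4}  [seen]
{s0,s1,s2,s3} --a--> {s0,s1,s2,s4}  [seen]
{s0,s1,s2,s3} --b--> {s0,s1,s2,s3,s4}  [seen]
{s0,s1,s2,s3} --c--> {s0,s1,s2,s3,s4}  [seen]
Reachable DFA states: {s0}, {s1}, {s1,s4}, {s0,s1,s3,s4}, {s0,s1,s2,s4}, {s1,s2}, {s0,s1,s2,s3,s4}, {s1,s2,s4}, {s0,s2}, {s1,s2,s3,s4}, {s1,s2,s3}, {s1,s3,s4}, {s0,s2,s3,s4}, {s0,s1,s2,s3}.

14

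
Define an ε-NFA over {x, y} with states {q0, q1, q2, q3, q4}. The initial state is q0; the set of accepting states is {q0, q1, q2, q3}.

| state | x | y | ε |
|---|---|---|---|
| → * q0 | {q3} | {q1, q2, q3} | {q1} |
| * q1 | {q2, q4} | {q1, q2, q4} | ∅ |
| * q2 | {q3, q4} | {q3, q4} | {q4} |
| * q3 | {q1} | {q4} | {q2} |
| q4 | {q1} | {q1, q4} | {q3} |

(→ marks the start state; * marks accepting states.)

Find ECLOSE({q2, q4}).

{q2, q3, q4}

Begin with {q2, q4}.
q4 →ε {q3}; add q3.
ε-closure = {q2, q3, q4}.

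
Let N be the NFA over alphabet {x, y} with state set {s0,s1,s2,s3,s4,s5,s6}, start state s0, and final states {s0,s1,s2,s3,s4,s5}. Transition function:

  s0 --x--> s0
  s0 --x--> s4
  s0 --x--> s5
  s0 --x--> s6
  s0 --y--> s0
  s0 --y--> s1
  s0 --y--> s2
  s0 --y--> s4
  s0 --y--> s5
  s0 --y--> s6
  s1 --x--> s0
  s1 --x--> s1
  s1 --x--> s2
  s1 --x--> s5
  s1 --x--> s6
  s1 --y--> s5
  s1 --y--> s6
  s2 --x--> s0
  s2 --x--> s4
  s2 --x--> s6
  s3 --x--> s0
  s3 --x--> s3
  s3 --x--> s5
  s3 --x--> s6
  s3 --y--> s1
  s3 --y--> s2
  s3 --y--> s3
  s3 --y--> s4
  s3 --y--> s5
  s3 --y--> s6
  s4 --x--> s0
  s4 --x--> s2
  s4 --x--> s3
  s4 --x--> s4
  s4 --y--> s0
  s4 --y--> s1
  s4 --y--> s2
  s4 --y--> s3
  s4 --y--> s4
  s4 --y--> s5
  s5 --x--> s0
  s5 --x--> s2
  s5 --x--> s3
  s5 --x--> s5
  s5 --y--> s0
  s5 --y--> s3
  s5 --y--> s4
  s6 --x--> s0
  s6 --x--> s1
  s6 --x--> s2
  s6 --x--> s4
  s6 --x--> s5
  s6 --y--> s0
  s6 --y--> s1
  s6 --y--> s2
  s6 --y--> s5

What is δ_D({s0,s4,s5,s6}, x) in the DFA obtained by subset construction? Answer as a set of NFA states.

{s0,s1,s2,s3,s4,s5,s6}

δ(s0,x) = {s0,s4,s5,s6}; δ(s4,x) = {s0,s2,s3,s4}; δ(s5,x) = {s0,s2,s3,s5}; δ(s6,x) = {s0,s1,s2,s4,s5}.
Union: {s0,s1,s2,s3,s4,s5,s6}.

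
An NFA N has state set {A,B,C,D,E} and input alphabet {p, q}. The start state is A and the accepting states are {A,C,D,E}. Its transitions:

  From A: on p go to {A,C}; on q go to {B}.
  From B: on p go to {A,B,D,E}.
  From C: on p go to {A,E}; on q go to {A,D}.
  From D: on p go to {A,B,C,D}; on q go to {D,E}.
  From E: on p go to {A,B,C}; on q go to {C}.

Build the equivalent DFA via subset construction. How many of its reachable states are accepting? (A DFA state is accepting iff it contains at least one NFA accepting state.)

12

Start state of the DFA: {A}.
{A} --p--> {A,C}  [new]
{A} --q--> {B}  [new]
{A,C} --p--> {A,C,E}  [new]
{A,C} --q--> {A,B,D}  [new]
{B} --p--> {A,B,D,E}  [new]
{B} --q--> ∅  [new]
{A,C,E} --p--> {A,B,C,E}  [new]
{A,C,E} --q--> {A,B,C,D}  [new]
{A,B,D} --p--> {A,B,C,D,E}  [new]
{A,B,D} --q--> {B,D,E}  [new]
{A,B,D,E} --p--> {A,B,C,D,E}  [seen]
{A,B,D,E} --q--> {B,C,D,E}  [new]
∅ --p--> ∅  [seen]
∅ --q--> ∅  [seen]
{A,B,C,E} --p--> {A,B,C,D,E}  [seen]
{A,B,C,E} --q--> {A,B,C,D}  [seen]
{A,B,C,D} --p--> {A,B,C,D,E}  [seen]
{A,B,C,D} --q--> {A,B,D,E}  [seen]
{A,B,C,D,E} --p--> {A,B,C,D,E}  [seen]
{A,B,C,D,E} --q--> {A,B,C,D,E}  [seen]
{B,D,E} --p--> {A,B,C,D,E}  [seen]
{B,D,E} --q--> {C,D,E}  [new]
{B,C,D,E} --p--> {A,B,C,D,E}  [seen]
{B,C,D,E} --q--> {A,C,D,E}  [new]
{C,D,E} --p--> {A,B,C,D,E}  [seen]
{C,D,E} --q--> {A,C,D,E}  [seen]
{A,C,D,E} --p--> {A,B,C,D,E}  [seen]
{A,C,D,E} --q--> {A,B,C,D,E}  [seen]
Reachable DFA states: {A}, {A,C}, {B}, {A,C,E}, {A,B,D}, {A,B,D,E}, ∅, {A,B,C,E}, {A,B,C,D}, {A,B,C,D,E}, {B,D,E}, {B,C,D,E}, {C,D,E}, {A,C,D,E}.
Accepting DFA states (contain an NFA accepting state): {A}, {A,C}, {A,C,E}, {A,B,D}, {A,B,D,E}, {A,B,C,E}, {A,B,C,D}, {A,B,C,D,E}, {B,D,E}, {B,C,D,E}, {C,D,E}, {A,C,D,E}.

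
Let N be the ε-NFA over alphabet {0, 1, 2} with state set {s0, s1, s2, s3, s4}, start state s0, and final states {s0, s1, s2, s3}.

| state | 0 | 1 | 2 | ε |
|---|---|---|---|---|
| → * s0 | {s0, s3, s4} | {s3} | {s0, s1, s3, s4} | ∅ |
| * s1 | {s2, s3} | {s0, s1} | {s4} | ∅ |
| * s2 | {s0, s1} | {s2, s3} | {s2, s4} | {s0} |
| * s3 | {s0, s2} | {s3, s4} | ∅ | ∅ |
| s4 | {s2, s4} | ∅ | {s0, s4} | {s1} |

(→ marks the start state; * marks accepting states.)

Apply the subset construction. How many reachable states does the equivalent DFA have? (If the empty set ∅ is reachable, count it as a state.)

10

Start state of the DFA: {s0} (ε-closure of the NFA start).
{s0} --0--> {s0, s1, s3, s4}  [new]
{s0} --1--> {s3}  [new]
{s0} --2--> {s0, s1, s3, s4}  [seen]
{s0, s1, s3, s4} --0--> {s0, s1, s2, s3, s4}  [new]
{s0, s1, s3, s4} --1--> {s0, s1, s3, s4}  [seen]
{s0, s1, s3, s4} --2--> {s0, s1, s3, s4}  [seen]
{s3} --0--> {s0, s2}  [new]
{s3} --1--> {s1, s3, s4}  [new]
{s3} --2--> ∅  [new]
{s0, s1, s2, s3, s4} --0--> {s0, s1, s2, s3, s4}  [seen]
{s0, s1, s2, s3, s4} --1--> {s0, s1, s2, s3, s4}  [seen]
{s0, s1, s2, s3, s4} --2--> {s0, s1, s2, s3, s4}  [seen]
{s0, s2} --0--> {s0, s1, s3, s4}  [seen]
{s0, s2} --1--> {s0, s2, s3}  [new]
{s0, s2} --2--> {s0, s1, s2, s3, s4}  [seen]
{s1, s3, s4} --0--> {s0, s1, s2, s3, s4}  [seen]
{s1, s3, s4} --1--> {s0, s1, s3, s4}  [seen]
{s1, s3, s4} --2--> {s0, s1, s4}  [new]
∅ --0--> ∅  [seen]
∅ --1--> ∅  [seen]
∅ --2--> ∅  [seen]
{s0, s2, s3} --0--> {s0, s1, s2, s3, s4}  [seen]
{s0, s2, s3} --1--> {s0, s1, s2, s3, s4}  [seen]
{s0, s2, s3} --2--> {s0, s1, s2, s3, s4}  [seen]
{s0, s1, s4} --0--> {s0, s1, s2, s3, s4}  [seen]
{s0, s1, s4} --1--> {s0, s1, s3}  [new]
{s0, s1, s4} --2--> {s0, s1, s3, s4}  [seen]
{s0, s1, s3} --0--> {s0, s1, s2, s3, s4}  [seen]
{s0, s1, s3} --1--> {s0, s1, s3, s4}  [seen]
{s0, s1, s3} --2--> {s0, s1, s3, s4}  [seen]
Reachable DFA states: {s0}, {s0, s1, s3, s4}, {s3}, {s0, s1, s2, s3, s4}, {s0, s2}, {s1, s3, s4}, ∅, {s0, s2, s3}, {s0, s1, s4}, {s0, s1, s3}.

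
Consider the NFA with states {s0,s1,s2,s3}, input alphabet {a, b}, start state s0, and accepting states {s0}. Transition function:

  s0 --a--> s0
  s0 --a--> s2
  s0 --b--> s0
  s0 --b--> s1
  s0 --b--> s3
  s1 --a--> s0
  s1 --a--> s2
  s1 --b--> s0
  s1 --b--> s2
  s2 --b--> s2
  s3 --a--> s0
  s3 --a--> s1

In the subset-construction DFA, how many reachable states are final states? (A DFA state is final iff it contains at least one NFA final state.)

5

Start state of the DFA: {s0}.
{s0} --a--> {s0,s2}  [new]
{s0} --b--> {s0,s1,s3}  [new]
{s0,s2} --a--> {s0,s2}  [seen]
{s0,s2} --b--> {s0,s1,s2,s3}  [new]
{s0,s1,s3} --a--> {s0,s1,s2}  [new]
{s0,s1,s3} --b--> {s0,s1,s2,s3}  [seen]
{s0,s1,s2,s3} --a--> {s0,s1,s2}  [seen]
{s0,s1,s2,s3} --b--> {s0,s1,s2,s3}  [seen]
{s0,s1,s2} --a--> {s0,s2}  [seen]
{s0,s1,s2} --b--> {s0,s1,s2,s3}  [seen]
Reachable DFA states: {s0}, {s0,s2}, {s0,s1,s3}, {s0,s1,s2,s3}, {s0,s1,s2}.
Accepting DFA states (contain an NFA accepting state): {s0}, {s0,s2}, {s0,s1,s3}, {s0,s1,s2,s3}, {s0,s1,s2}.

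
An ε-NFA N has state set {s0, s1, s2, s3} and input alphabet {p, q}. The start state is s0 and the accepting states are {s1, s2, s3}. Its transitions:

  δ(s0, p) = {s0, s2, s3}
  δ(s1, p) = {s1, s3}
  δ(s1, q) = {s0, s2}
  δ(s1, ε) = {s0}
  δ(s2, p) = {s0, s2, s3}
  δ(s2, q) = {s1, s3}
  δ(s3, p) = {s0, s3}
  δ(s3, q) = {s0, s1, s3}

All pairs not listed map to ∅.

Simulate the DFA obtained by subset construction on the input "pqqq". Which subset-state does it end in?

Start: {s0}.
δ(s0,p) = {s0, s2, s3}.
Union: {s0, s2, s3}.
After p: {s0, s2, s3}.
δ(s0,q) = ∅; δ(s2,q) = {s1, s3}; δ(s3,q) = {s0, s1, s3}.
Union: {s0, s1, s3}.
After q: {s0, s1, s3}.
δ(s0,q) = ∅; δ(s1,q) = {s0, s2}; δ(s3,q) = {s0, s1, s3}.
Union: {s0, s1, s2, s3}.
After q: {s0, s1, s2, s3}.
δ(s0,q) = ∅; δ(s1,q) = {s0, s2}; δ(s2,q) = {s1, s3}; δ(s3,q) = {s0, s1, s3}.
Union: {s0, s1, s2, s3}.
After q: {s0, s1, s2, s3}.

{s0, s1, s2, s3}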